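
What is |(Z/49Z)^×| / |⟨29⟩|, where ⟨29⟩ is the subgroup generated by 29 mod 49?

6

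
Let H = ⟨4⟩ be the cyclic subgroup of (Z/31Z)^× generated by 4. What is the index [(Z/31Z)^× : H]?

By Lagrange's theorem, ord_31(4) divides φ(31) = 31 − 1 = 30 = 2 · 3 · 5.
Divisors of 30: 1, 2, 3, 5, 6, 10, 15, 30.
Test each divisor d:
4^1 ≡ 4 (mod 31)
4^2 ≡ 16 (mod 31)
4^3 ≡ 2 (mod 31)
4^5 ≡ 1 (mod 31) ✓
Thus |⟨4⟩| = ord(4) = 5.
The index is φ(31) / ord(4) = 30 / 5 = 6.

6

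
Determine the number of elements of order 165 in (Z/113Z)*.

φ(113) = 113 − 1 = 112 = 2^4 · 7.
In a cyclic group of order 112, there are φ(d) elements of order d for each divisor d of 112, and zero for non-divisors.
Since 165 ∤ 112, the count is 0.

0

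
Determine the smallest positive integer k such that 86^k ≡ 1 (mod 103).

By Lagrange's theorem, ord_103(86) divides φ(103) = 103 − 1 = 102 = 2 · 3 · 17.
Divisors of 102: 1, 2, 3, 6, 17, 34, 51, 102.
Compute 86^d (mod 103) for the divisors d until we hit 1:
86^1 ≡ 86 (mod 103)
86^2 ≡ 83 (mod 103)
86^3 ≡ 31 (mod 103)
86^6 ≡ 34 (mod 103)
86^17 ≡ 57 (mod 103)
86^34 ≡ 56 (mod 103)
86^51 ≡ 102 (mod 103)
86^102 ≡ 1 (mod 103) ✓
The smallest such exponent is 102, so the order of 86 is 102.

102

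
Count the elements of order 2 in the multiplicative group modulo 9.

φ(9) = φ(3^2) = 3·(3−1) = 6 = 2 · 3.
In a cyclic group of order 6, there are φ(d) elements of order d for each divisor d of 6, and zero for non-divisors.
2 | 6, and φ(2) = 2 − 1 = 1.

1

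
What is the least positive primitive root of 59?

2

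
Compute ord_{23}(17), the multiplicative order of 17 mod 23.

22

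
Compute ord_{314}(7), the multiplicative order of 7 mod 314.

Since 7 ∈ (Z/314Z)^×, its order divides φ(314) = φ(2)·φ(157) = 1·156 = 156 = 2^2 · 3 · 13.
Divisors of 156: 1, 2, 3, 4, 6, 12, 13, 26, 39, 52, 78, 156.
Check 7^d mod 314 for each divisor in increasing order:
7^1 ≡ 7 (mod 314)
7^2 ≡ 49 (mod 314)
7^3 ≡ 29 (mod 314)
7^4 ≡ 203 (mod 314)
7^6 ≡ 213 (mod 314)
7^12 ≡ 153 (mod 314)
7^13 ≡ 129 (mod 314)
7^26 ≡ 313 (mod 314)
7^39 ≡ 185 (mod 314)
7^52 ≡ 1 (mod 314) ✓
So ord_314(7) = 52.

52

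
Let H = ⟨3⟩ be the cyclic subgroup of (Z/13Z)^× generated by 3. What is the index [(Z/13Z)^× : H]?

The order of 3 must divide φ(13) = 13 − 1 = 12 = 2^2 · 3.
Divisors of 12: 1, 2, 3, 4, 6, 12.
Evaluate successive powers at the divisors of 12:
3^1 ≡ 3 (mod 13)
3^2 ≡ 9 (mod 13)
3^3 ≡ 1 (mod 13) ✓
The order of 3 is 3, so the subgroup it generates has 3 elements.
Index = |(Z/13Z)^×| / |⟨3⟩| = 12 / 3 = 4.

4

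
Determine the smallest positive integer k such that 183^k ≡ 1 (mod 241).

15

The order of 183 must divide φ(241) = 241 − 1 = 240 = 2^4 · 3 · 5.
Divisors of 240: 1, 2, 3, 4, 5, 6, 8, 10, 12, 15, 16, 20, 24, 30, 40, 48, 60, 80, 120, 240.
Compute 183^d (mod 241) for the divisors d until we hit 1:
183^1 ≡ 183 (mod 241)
183^2 ≡ 231 (mod 241)
183^3 ≡ 98 (mod 241)
183^4 ≡ 100 (mod 241)
183^5 ≡ 225 (mod 241)
183^6 ≡ 205 (mod 241)
183^8 ≡ 119 (mod 241)
183^10 ≡ 15 (mod 241)
183^12 ≡ 91 (mod 241)
183^15 ≡ 1 (mod 241) ✓
Hence ord(183) = 15.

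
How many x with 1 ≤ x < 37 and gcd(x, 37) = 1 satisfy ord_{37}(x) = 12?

4

φ(37) = 37 − 1 = 36 = 2^2 · 3^2.
In a cyclic group of order 36, there are φ(d) elements of order d for each divisor d of 36, and zero for non-divisors.
12 = 2^2 · 3 divides 36, and φ(12) = 4.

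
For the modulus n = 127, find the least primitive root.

3

φ(127) = 127 − 1 = 126 = 2 · 3^2 · 7.
Test candidates g = 2, 3, … against the prime factors q ∈ {2, 3, 7} of φ(127): g is a generator iff g^(126/q) ≢ 1 for every such q.
g = 2: 2^63 ≡ 1 — hits 1, so not a primitive root.
g = 3: 3^63 ≡ 126; 3^42 ≡ 107; 3^18 ≡ 4 — none is 1, so 3 is a primitive root.
Hence the least primitive root of 127 is 3.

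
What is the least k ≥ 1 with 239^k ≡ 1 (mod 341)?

Since 239 ∈ (Z/341Z)^×, its order divides φ(341) = φ(11·31) = (11−1)·(31−1) = 10·30 = 300 = 2^2 · 3 · 5^2.
Divisors of 300: 1, 2, 3, 4, 5, 6, 10, 12, 15, 20, 25, 30, 50, 60, 75, 100, 150, 300.
Compute 239^d (mod 341) for the divisors d until we hit 1:
239^1 ≡ 239
239^2 ≡ 174
239^3 ≡ 325
239^4 ≡ 268
239^5 ≡ 285
239^6 ≡ 256
239^10 ≡ 67
239^12 ≡ 64
239^15 ≡ 340
239^20 ≡ 56
239^25 ≡ 274
239^30 ≡ 1
The smallest such exponent is 30, so the order of 239 is 30.

30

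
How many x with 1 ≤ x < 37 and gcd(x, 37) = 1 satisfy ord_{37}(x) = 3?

φ(37) = 37 − 1 = 36 = 2^2 · 3^2.
(Z/37Z)^× is cyclic (|G| = 36); a cyclic group of order m has exactly φ(d) elements of each order d | m, and none otherwise.
3 | 36, and φ(3) = 3 − 1 = 2.

2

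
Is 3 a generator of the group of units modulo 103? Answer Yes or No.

No

φ(103) = 103 − 1 = 102 = 2 · 3 · 17.
It suffices to check that the order of 3 is not a proper divisor of 102: compute 3^(102/q) for q ∈ {2, 3, 17}.
3^51 ≡ 102 (mod 103)  [q = 2: ≢ 1 ✓]
3^34 ≡ 1 (mod 103)  [q = 3: ≡ 1 ✗]
3^6 ≡ 8 (mod 103)  [q = 17: ≢ 1 ✓]
The check at q = 3 fails, so 3 generates a proper subgroup.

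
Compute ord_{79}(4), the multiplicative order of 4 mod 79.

39

Since 4 ∈ (Z/79Z)^×, its order divides φ(79) = 79 − 1 = 78 = 2 · 3 · 13.
Divisors of 78: 1, 2, 3, 6, 13, 26, 39, 78.
Compute 4^d (mod 79) for the divisors d until we hit 1:
4^1 ≡ 4
4^2 ≡ 16
4^3 ≡ 64
4^6 ≡ 67
4^13 ≡ 23
4^26 ≡ 55
4^39 ≡ 1
So ord_79(4) = 39.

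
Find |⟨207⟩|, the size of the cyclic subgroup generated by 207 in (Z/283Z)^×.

47

Since 207 ∈ (Z/283Z)^×, its order divides φ(283) = 283 − 1 = 282 = 2 · 3 · 47.
Divisors of 282: 1, 2, 3, 6, 47, 94, 141, 282.
Compute 207^d (mod 283) for the divisors d until we hit 1:
207^1 ≡ 207
207^2 ≡ 116
207^3 ≡ 240
207^6 ≡ 151
207^47 ≡ 1
So ord_283(207) = 47.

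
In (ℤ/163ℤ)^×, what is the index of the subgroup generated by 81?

2

ord(81) | φ(163) = 163 − 1 = 162 = 2 · 3^4.
Divisors of 162: 1, 2, 3, 6, 9, 18, 27, 54, 81, 162.
Evaluate successive powers at the divisors of 162:
81^1 ≡ 81
81^2 ≡ 41
81^3 ≡ 61
81^6 ≡ 135
81^9 ≡ 85
81^18 ≡ 53
81^27 ≡ 104
81^54 ≡ 58
81^81 ≡ 1
Thus |⟨81⟩| = ord(81) = 81.
The index is φ(163) / ord(81) = 162 / 81 = 2.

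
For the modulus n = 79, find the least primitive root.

3

φ(79) = 79 − 1 = 78 = 2 · 3 · 13.
g is a primitive root iff g^(78/q) ≢ 1 (mod 79) for each prime q ∈ {2, 3, 13}.
g = 2: 2^39 ≡ 1 — hits 1, so not a primitive root.
g = 3: 3^39 ≡ 78; 3^26 ≡ 23; 3^6 ≡ 18 — none is 1, so 3 is a primitive root.
So 3 is the smallest generator of (Z/79Z)^×.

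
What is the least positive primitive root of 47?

5

φ(47) = 47 − 1 = 46 = 2 · 23.
g is a primitive root iff g^(46/q) ≢ 1 (mod 47) for each prime q ∈ {2, 23}.
g = 2: 2^23 ≡ 1 — hits 1, so not a primitive root.
g = 3: 3^23 ≡ 1 — hits 1, so not a primitive root.
g = 4: 4^23 ≡ 1 — hits 1, so not a primitive root.
g = 5: 5^23 ≡ 46; 5^2 ≡ 25 — none is 1, so 5 is a primitive root.
The smallest primitive root modulo 47 is 5.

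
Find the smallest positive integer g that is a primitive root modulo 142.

7

φ(142) = φ(2)·φ(71) = 1·70 = 70 = 2 · 5 · 7.
Test candidates g = 2, 3, … against the prime factors q ∈ {2, 5, 7} of φ(142): g is a generator iff g^(70/q) ≢ 1 for every such q.
g = 2: gcd(2, 142) = 2 > 1, not a unit — skip.
g = 3: 3^35 ≡ 1 — hits 1, so not a primitive root.
g = 4: gcd(4, 142) = 2 > 1, not a unit — skip.
g = 5: 5^35 ≡ 1 — hits 1, so not a primitive root.
g = 6: gcd(6, 142) = 2 > 1, not a unit — skip.
g = 7: 7^35 ≡ 141; 7^14 ≡ 125; 7^10 ≡ 45 — none is 1, so 7 is a primitive root.
Hence the least primitive root of 142 is 7.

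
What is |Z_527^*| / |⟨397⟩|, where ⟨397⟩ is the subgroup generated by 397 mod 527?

10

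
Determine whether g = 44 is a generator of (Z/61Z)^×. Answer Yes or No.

Yes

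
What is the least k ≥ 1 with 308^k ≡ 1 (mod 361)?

The order of 308 must divide φ(361) = φ(19^2) = 19·(19−1) = 342 = 2 · 3^2 · 19.
Divisors of 342: 1, 2, 3, 6, 9, 18, 19, 38, 57, 114, 171, 342.
Check 308^d mod 361 for each divisor in increasing order:
308^1 ≡ 308 (mod 361)
308^2 ≡ 282 (mod 361)
308^3 ≡ 216 (mod 361)
308^6 ≡ 87 (mod 361)
308^9 ≡ 20 (mod 361)
308^18 ≡ 39 (mod 361)
308^19 ≡ 99 (mod 361)
308^38 ≡ 54 (mod 361)
308^57 ≡ 292 (mod 361)
308^114 ≡ 68 (mod 361)
308^171 ≡ 1 (mod 361) ✓
So ord_361(308) = 171.

171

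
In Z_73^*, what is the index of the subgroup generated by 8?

ord(8) | φ(73) = 73 − 1 = 72 = 2^3 · 3^2.
Divisors of 72: 1, 2, 3, 4, 6, 8, 9, 12, 18, 24, 36, 72.
Evaluate successive powers at the divisors of 72:
8^1 ≡ 8
8^2 ≡ 64
8^3 ≡ 1
So ord_73(8) = 3, hence |⟨8⟩| = 3.
Index = |(Z/73Z)^×| / |⟨8⟩| = 72 / 3 = 24.

24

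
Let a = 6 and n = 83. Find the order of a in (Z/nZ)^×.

ord(6) | φ(83) = 83 − 1 = 82 = 2 · 41.
Divisors of 82: 1, 2, 41, 82.
Evaluate successive powers at the divisors of 82:
6^1 ≡ 6 (mod 83)
6^2 ≡ 36 (mod 83)
6^41 ≡ 82 (mod 83)
6^82 ≡ 1 (mod 83) ✓
Hence ord(6) = 82.

82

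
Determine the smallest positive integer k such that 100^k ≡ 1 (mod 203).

Since 100 ∈ (Z/203Z)^×, its order divides φ(203) = φ(7·29) = (7−1)·(29−1) = 6·28 = 168 = 2^3 · 3 · 7.
Divisors of 168: 1, 2, 3, 4, 6, 7, 8, 12, 14, 21, 24, 28, 42, 56, 84, 168.
Compute 100^d (mod 203) for the divisors d until we hit 1:
100^1 ≡ 100
100^2 ≡ 53
100^3 ≡ 22
100^4 ≡ 170
100^6 ≡ 78
100^7 ≡ 86
100^8 ≡ 74
100^12 ≡ 197
100^14 ≡ 88
100^21 ≡ 57
100^24 ≡ 36
100^28 ≡ 30
100^42 ≡ 1
Therefore the multiplicative order of 100 modulo 203 is 42.

42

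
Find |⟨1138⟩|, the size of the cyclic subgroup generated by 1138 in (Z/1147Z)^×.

The order of 1138 must divide φ(1147) = φ(31·37) = (31−1)·(37−1) = 30·36 = 1080 = 2^3 · 3^3 · 5.
Divisors of 1080: 1, 2, 3, 4, 5, 6, 8, 9, 10, 12, 15, 18, 20, 24, 27, 30, 36, 40, 45, 54, 60, 72, 90, 108, 120, 135, 180, 216, 270, 360, 540, 1080.
Evaluate successive powers at the divisors of 1080:
1138^1 ≡ 1138
1138^2 ≡ 81
1138^3 ≡ 418
1138^4 ≡ 826
1138^5 ≡ 595
1138^6 ≡ 380
1138^8 ≡ 958
1138^9 ≡ 554
1138^10 ≡ 749
1138^12 ≡ 1025
1138^15 ≡ 619
1138^18 ≡ 667
1138^20 ≡ 118
1138^24 ≡ 1120
1138^27 ≡ 184
1138^30 ≡ 63
1138^36 ≡ 1000
1138^40 ≡ 160
1138^45 ≡ 1146
1138^54 ≡ 593
1138^60 ≡ 528
1138^72 ≡ 963
1138^90 ≡ 1
Therefore the multiplicative order of 1138 modulo 1147 is 90.

90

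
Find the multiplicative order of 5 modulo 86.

42

ord(5) | φ(86) = φ(2)·φ(43) = 1·42 = 42 = 2 · 3 · 7.
Divisors of 42: 1, 2, 3, 6, 7, 14, 21, 42.
Test each divisor d:
5^1 ≡ 5 (mod 86)
5^2 ≡ 25 (mod 86)
5^3 ≡ 39 (mod 86)
5^6 ≡ 59 (mod 86)
5^7 ≡ 37 (mod 86)
5^14 ≡ 79 (mod 86)
5^21 ≡ 85 (mod 86)
5^42 ≡ 1 (mod 86) ✓
Hence ord(5) = 42.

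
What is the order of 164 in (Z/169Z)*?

52

ord(164) | φ(169) = φ(13^2) = 13·(13−1) = 156 = 2^2 · 3 · 13.
Divisors of 156: 1, 2, 3, 4, 6, 12, 13, 26, 39, 52, 78, 156.
Check 164^d mod 169 for each divisor in increasing order:
164^1 ≡ 164 (mod 169)
164^2 ≡ 25 (mod 169)
164^3 ≡ 44 (mod 169)
164^4 ≡ 118 (mod 169)
164^6 ≡ 77 (mod 169)
164^12 ≡ 14 (mod 169)
164^13 ≡ 99 (mod 169)
164^26 ≡ 168 (mod 169)
164^39 ≡ 70 (mod 169)
164^52 ≡ 1 (mod 169) ✓
The smallest such exponent is 52, so the order of 164 is 52.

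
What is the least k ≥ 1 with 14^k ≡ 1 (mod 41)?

8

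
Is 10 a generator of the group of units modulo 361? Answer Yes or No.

Yes

φ(361) = φ(19^2) = 19·(19−1) = 342 = 2 · 3^2 · 19.
Test 10^(342/q) mod 361 for each prime factor q of 342:
10^171 ≡ 360 (mod 361)  [q = 2: ≢ 1 ✓]
10^114 ≡ 68 (mod 361)  [q = 3: ≢ 1 ✓]
10^18 ≡ 286 (mod 361)  [q = 19: ≢ 1 ✓]
Every test exponent gives a nontrivial residue, hence 10 generates the full group.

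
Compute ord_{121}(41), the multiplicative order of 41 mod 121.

By Lagrange's theorem, ord_121(41) divides φ(121) = φ(11^2) = 11·(11−1) = 110 = 2 · 5 · 11.
Divisors of 110: 1, 2, 5, 10, 11, 22, 55, 110.
Test each divisor d:
41^1 ≡ 41 (mod 121)
41^2 ≡ 108 (mod 121)
41^5 ≡ 32 (mod 121)
41^10 ≡ 56 (mod 121)
41^11 ≡ 118 (mod 121)
41^22 ≡ 9 (mod 121)
41^55 ≡ 120 (mod 121)
41^110 ≡ 1 (mod 121) ✓
The smallest such exponent is 110, so the order of 41 is 110.

110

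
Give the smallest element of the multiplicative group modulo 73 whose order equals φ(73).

φ(73) = 73 − 1 = 72 = 2^3 · 3^2.
Test candidates g = 2, 3, … against the prime factors q ∈ {2, 3} of φ(73): g is a generator iff g^(72/q) ≢ 1 for every such q.
g = 2: 2^36 ≡ 1 — hits 1, so not a primitive root.
g = 3: 3^36 ≡ 1 — hits 1, so not a primitive root.
g = 4: 4^36 ≡ 1 — hits 1, so not a primitive root.
g = 5: 5^36 ≡ 72; 5^24 ≡ 8 — none is 1, so 5 is a primitive root.
So 5 is the smallest generator of (Z/73Z)^×.

5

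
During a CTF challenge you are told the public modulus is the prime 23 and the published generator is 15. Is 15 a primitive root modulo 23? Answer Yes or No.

φ(23) = 23 − 1 = 22 = 2 · 11.
Test 15^(22/q) mod 23 for each prime factor q of 22:
15^11 ≡ 22 (mod 23)  [q = 2: ≢ 1 ✓]
15^2 ≡ 18 (mod 23)  [q = 11: ≢ 1 ✓]
All checks pass, so 15 has order 22 and is a primitive root modulo 23.

Yes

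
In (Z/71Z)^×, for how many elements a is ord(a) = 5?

4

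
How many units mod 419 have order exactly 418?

180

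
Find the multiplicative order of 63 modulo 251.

The order of 63 must divide φ(251) = 251 − 1 = 250 = 2 · 5^3.
Divisors of 250: 1, 2, 5, 10, 25, 50, 125, 250.
Evaluate successive powers at the divisors of 250:
63^1 ≡ 63 (mod 251)
63^2 ≡ 204 (mod 251)
63^5 ≡ 113 (mod 251)
63^10 ≡ 219 (mod 251)
63^25 ≡ 1 (mod 251) ✓
Hence ord(63) = 25.

25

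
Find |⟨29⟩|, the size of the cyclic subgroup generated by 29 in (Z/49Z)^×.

7

The order of 29 must divide φ(49) = φ(7^2) = 7·(7−1) = 42 = 2 · 3 · 7.
Divisors of 42: 1, 2, 3, 6, 7, 14, 21, 42.
Test each divisor d:
29^1 ≡ 29 (mod 49)
29^2 ≡ 8 (mod 49)
29^3 ≡ 36 (mod 49)
29^6 ≡ 22 (mod 49)
29^7 ≡ 1 (mod 49) ✓
So ord_49(29) = 7.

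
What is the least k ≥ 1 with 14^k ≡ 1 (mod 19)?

18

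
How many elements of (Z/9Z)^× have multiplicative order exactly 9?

0

φ(9) = φ(3^2) = 3·(3−1) = 6 = 2 · 3.
Since (Z/9Z)^× is cyclic of order 6, the number of elements of order d is φ(d) when d | 6 and 0 otherwise.
9 does not divide 6, so no element of (Z/9Z)^× has order 9.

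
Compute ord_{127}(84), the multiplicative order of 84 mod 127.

63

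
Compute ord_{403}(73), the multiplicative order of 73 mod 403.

The order of 73 must divide φ(403) = φ(13·31) = (13−1)·(31−1) = 12·30 = 360 = 2^3 · 3^2 · 5.
Divisors of 360: 1, 2, 3, 4, 5, 6, 8, 9, 10, 12, 15, 18, 20, 24, 30, 36, 40, 45, 60, 72, 90, 120, 180, 360.
Compute 73^d (mod 403) for the divisors d until we hit 1:
73^1 ≡ 73 (mod 403)
73^2 ≡ 90 (mod 403)
73^3 ≡ 122 (mod 403)
73^4 ≡ 40 (mod 403)
73^5 ≡ 99 (mod 403)
73^6 ≡ 376 (mod 403)
73^8 ≡ 391 (mod 403)
73^9 ≡ 333 (mod 403)
73^10 ≡ 129 (mod 403)
73^12 ≡ 326 (mod 403)
73^15 ≡ 278 (mod 403)
73^18 ≡ 64 (mod 403)
73^20 ≡ 118 (mod 403)
73^24 ≡ 287 (mod 403)
73^30 ≡ 311 (mod 403)
73^36 ≡ 66 (mod 403)
73^40 ≡ 222 (mod 403)
73^45 ≡ 216 (mod 403)
73^60 ≡ 1 (mod 403) ✓
Therefore the multiplicative order of 73 modulo 403 is 60.

60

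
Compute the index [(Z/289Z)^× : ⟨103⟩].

16

ord(103) | φ(289) = φ(17^2) = 17·(17−1) = 272 = 2^4 · 17.
Divisors of 272: 1, 2, 4, 8, 16, 17, 34, 68, 136, 272.
Check 103^d mod 289 for each divisor in increasing order:
103^1 ≡ 103 (mod 289)
103^2 ≡ 205 (mod 289)
103^4 ≡ 120 (mod 289)
103^8 ≡ 239 (mod 289)
103^16 ≡ 188 (mod 289)
103^17 ≡ 1 (mod 289) ✓
Thus |⟨103⟩| = ord(103) = 17.
Index = |(Z/289Z)^×| / |⟨103⟩| = 272 / 17 = 16.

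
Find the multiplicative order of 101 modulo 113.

112

ord(101) | φ(113) = 113 − 1 = 112 = 2^4 · 7.
Divisors of 112: 1, 2, 4, 7, 8, 14, 16, 28, 56, 112.
Compute 101^d (mod 113) for the divisors d until we hit 1:
101^1 ≡ 101
101^2 ≡ 31
101^4 ≡ 57
101^7 ≡ 40
101^8 ≡ 85
101^14 ≡ 18
101^16 ≡ 106
101^28 ≡ 98
101^56 ≡ 112
101^112 ≡ 1
So ord_113(101) = 112.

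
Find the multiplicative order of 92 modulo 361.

171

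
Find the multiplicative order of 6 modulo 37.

Since 6 ∈ (Z/37Z)^×, its order divides φ(37) = 37 − 1 = 36 = 2^2 · 3^2.
Divisors of 36: 1, 2, 3, 4, 6, 9, 12, 18, 36.
Compute 6^d (mod 37) for the divisors d until we hit 1:
6^1 ≡ 6 (mod 37)
6^2 ≡ 36 (mod 37)
6^3 ≡ 31 (mod 37)
6^4 ≡ 1 (mod 37) ✓
The smallest such exponent is 4, so the order of 6 is 4.

4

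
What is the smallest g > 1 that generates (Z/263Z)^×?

φ(263) = 263 − 1 = 262 = 2 · 131.
g is a primitive root iff g^(262/q) ≢ 1 (mod 263) for each prime q ∈ {2, 131}.
g = 2: 2^131 ≡ 1 — hits 1, so not a primitive root.
g = 3: 3^131 ≡ 1 — hits 1, so not a primitive root.
g = 4: 4^131 ≡ 1 — hits 1, so not a primitive root.
g = 5: 5^131 ≡ 262; 5^2 ≡ 25 — none is 1, so 5 is a primitive root.
So 5 is the smallest generator of (Z/263Z)^×.

5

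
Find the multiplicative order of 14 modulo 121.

55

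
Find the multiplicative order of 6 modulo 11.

10

Since 6 ∈ (Z/11Z)^×, its order divides φ(11) = 11 − 1 = 10 = 2 · 5.
Divisors of 10: 1, 2, 5, 10.
Evaluate successive powers at the divisors of 10:
6^1 ≡ 6
6^2 ≡ 3
6^5 ≡ 10
6^10 ≡ 1
The smallest such exponent is 10, so the order of 6 is 10.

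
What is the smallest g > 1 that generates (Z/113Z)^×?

3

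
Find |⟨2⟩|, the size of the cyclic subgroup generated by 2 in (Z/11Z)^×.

10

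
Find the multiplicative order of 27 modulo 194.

ord(27) | φ(194) = φ(2)·φ(97) = 1·96 = 96 = 2^5 · 3.
Divisors of 96: 1, 2, 3, 4, 6, 8, 12, 16, 24, 32, 48, 96.
Compute 27^d (mod 194) for the divisors d until we hit 1:
27^1 ≡ 27 (mod 194)
27^2 ≡ 147 (mod 194)
27^3 ≡ 89 (mod 194)
27^4 ≡ 75 (mod 194)
27^6 ≡ 161 (mod 194)
27^8 ≡ 193 (mod 194)
27^12 ≡ 119 (mod 194)
27^16 ≡ 1 (mod 194) ✓
Therefore the multiplicative order of 27 modulo 194 is 16.

16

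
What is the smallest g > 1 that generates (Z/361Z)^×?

φ(361) = φ(19^2) = 19·(19−1) = 342 = 2 · 3^2 · 19.
g is a primitive root iff g^(342/q) ≢ 1 (mod 361) for each prime q ∈ {2, 3, 19}.
g = 2: 2^171 ≡ 360; 2^114 ≡ 292; 2^18 ≡ 58 — none is 1, so 2 is a primitive root.
The smallest primitive root modulo 361 is 2.

2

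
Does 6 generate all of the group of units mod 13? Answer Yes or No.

φ(13) = 13 − 1 = 12 = 2^2 · 3.
Test 6^(12/q) mod 13 for each prime factor q of 12:
6^6 ≡ 12 (mod 13)  [q = 2: ≢ 1 ✓]
6^4 ≡ 9 (mod 13)  [q = 3: ≢ 1 ✓]
Every test exponent gives a nontrivial residue, hence 6 generates the full group.

Yes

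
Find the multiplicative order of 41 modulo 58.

Since 41 ∈ (Z/58Z)^×, its order divides φ(58) = φ(2)·φ(29) = 1·28 = 28 = 2^2 · 7.
Divisors of 28: 1, 2, 4, 7, 14, 28.
Check 41^d mod 58 for each divisor in increasing order:
41^1 ≡ 41 (mod 58)
41^2 ≡ 57 (mod 58)
41^4 ≡ 1 (mod 58) ✓
Hence ord(41) = 4.

4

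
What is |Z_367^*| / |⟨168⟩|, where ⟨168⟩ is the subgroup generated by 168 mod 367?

3

By Lagrange's theorem, ord_367(168) divides φ(367) = 367 − 1 = 366 = 2 · 3 · 61.
Divisors of 366: 1, 2, 3, 6, 61, 122, 183, 366.
Compute 168^d (mod 367) for the divisors d until we hit 1:
168^1 ≡ 168
168^2 ≡ 332
168^3 ≡ 359
168^6 ≡ 64
168^61 ≡ 366
168^122 ≡ 1
So ord_367(168) = 122, hence |⟨168⟩| = 122.
The index is φ(367) / ord(168) = 366 / 122 = 3.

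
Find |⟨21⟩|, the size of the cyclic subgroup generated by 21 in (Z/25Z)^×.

By Lagrange's theorem, ord_25(21) divides φ(25) = φ(5^2) = 5·(5−1) = 20 = 2^2 · 5.
Divisors of 20: 1, 2, 4, 5, 10, 20.
Compute 21^d (mod 25) for the divisors d until we hit 1:
21^1 ≡ 21 (mod 25)
21^2 ≡ 16 (mod 25)
21^4 ≡ 6 (mod 25)
21^5 ≡ 1 (mod 25) ✓
Therefore the multiplicative order of 21 modulo 25 is 5.

5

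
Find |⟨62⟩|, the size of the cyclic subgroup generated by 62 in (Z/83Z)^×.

82

By Lagrange's theorem, ord_83(62) divides φ(83) = 83 − 1 = 82 = 2 · 41.
Divisors of 82: 1, 2, 41, 82.
Check 62^d mod 83 for each divisor in increasing order:
62^1 ≡ 62 (mod 83)
62^2 ≡ 26 (mod 83)
62^41 ≡ 82 (mod 83)
62^82 ≡ 1 (mod 83) ✓
Hence ord(62) = 82.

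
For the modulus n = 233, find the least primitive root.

φ(233) = 233 − 1 = 232 = 2^3 · 29.
Test candidates g = 2, 3, … against the prime factors q ∈ {2, 29} of φ(233): g is a generator iff g^(232/q) ≢ 1 for every such q.
g = 2: 2^116 ≡ 1 — hits 1, so not a primitive root.
g = 3: 3^116 ≡ 232; 3^8 ≡ 37 — none is 1, so 3 is a primitive root.
Hence the least primitive root of 233 is 3.

3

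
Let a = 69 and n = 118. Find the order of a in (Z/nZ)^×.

The order of 69 must divide φ(118) = φ(2)·φ(59) = 1·58 = 58 = 2 · 29.
Divisors of 58: 1, 2, 29, 58.
Evaluate successive powers at the divisors of 58:
69^1 ≡ 69
69^2 ≡ 41
69^29 ≡ 117
69^58 ≡ 1
Hence ord(69) = 58.

58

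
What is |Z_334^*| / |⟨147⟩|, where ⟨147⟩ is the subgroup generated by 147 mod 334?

2

ord(147) | φ(334) = φ(2)·φ(167) = 1·166 = 166 = 2 · 83.
Divisors of 166: 1, 2, 83, 166.
Evaluate successive powers at the divisors of 166:
147^1 ≡ 147 (mod 334)
147^2 ≡ 233 (mod 334)
147^83 ≡ 1 (mod 334) ✓
Thus |⟨147⟩| = ord(147) = 83.
Index = |(Z/334Z)^×| / |⟨147⟩| = 166 / 83 = 2.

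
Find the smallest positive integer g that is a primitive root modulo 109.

φ(109) = 109 − 1 = 108 = 2^2 · 3^3.
g is a primitive root iff g^(108/q) ≢ 1 (mod 109) for each prime q ∈ {2, 3}.
g = 2: 2^54 ≡ 108; 2^36 ≡ 1 — hits 1, so not a primitive root.
g = 3: 3^54 ≡ 1 — hits 1, so not a primitive root.
g = 4: 4^54 ≡ 1 — hits 1, so not a primitive root.
g = 5: 5^54 ≡ 1 — hits 1, so not a primitive root.
g = 6: 6^54 ≡ 108; 6^36 ≡ 63 — none is 1, so 6 is a primitive root.
So 6 is the smallest generator of (Z/109Z)^×.

6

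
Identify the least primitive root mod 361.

2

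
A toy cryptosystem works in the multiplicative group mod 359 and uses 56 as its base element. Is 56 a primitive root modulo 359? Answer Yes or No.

Yes

φ(359) = 359 − 1 = 358 = 2 · 179.
56 is a primitive root mod 359 iff 56^(φ(359)/q) ≢ 1 for every prime q | φ(359), i.e. q ∈ {2, 179}.
56^179 ≡ 358 (mod 359)  [q = 2: ≢ 1 ✓]
56^2 ≡ 264 (mod 359)  [q = 179: ≢ 1 ✓]
All checks pass, so 56 has order 358 and is a primitive root modulo 359.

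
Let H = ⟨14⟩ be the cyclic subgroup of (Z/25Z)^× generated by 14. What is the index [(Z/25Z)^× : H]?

The order of 14 must divide φ(25) = φ(5^2) = 5·(5−1) = 20 = 2^2 · 5.
Divisors of 20: 1, 2, 4, 5, 10, 20.
Test each divisor d:
14^1 ≡ 14
14^2 ≡ 21
14^4 ≡ 16
14^5 ≡ 24
14^10 ≡ 1
The order of 14 is 10, so the subgroup it generates has 10 elements.
[(Z/25Z)^× : ⟨14⟩] = 20/10 = 2.

2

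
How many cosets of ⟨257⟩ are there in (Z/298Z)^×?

1

By Lagrange's theorem, ord_298(257) divides φ(298) = φ(2)·φ(149) = 1·148 = 148 = 2^2 · 37.
Divisors of 148: 1, 2, 4, 37, 74, 148.
Compute 257^d (mod 298) for the divisors d until we hit 1:
257^1 ≡ 257
257^2 ≡ 191
257^4 ≡ 125
257^37 ≡ 193
257^74 ≡ 297
257^148 ≡ 1
The order of 257 is 148, so the subgroup it generates has 148 elements.
[(Z/298Z)^× : ⟨257⟩] = 148/148 = 1.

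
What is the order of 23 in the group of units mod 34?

By Lagrange's theorem, ord_34(23) divides φ(34) = φ(2)·φ(17) = 1·16 = 16 = 2^4.
Divisors of 16: 1, 2, 4, 8, 16.
Evaluate successive powers at the divisors of 16:
23^1 ≡ 23
23^2 ≡ 19
23^4 ≡ 21
23^8 ≡ 33
23^16 ≡ 1
The smallest such exponent is 16, so the order of 23 is 16.

16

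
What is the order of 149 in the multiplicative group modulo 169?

156

ord(149) | φ(169) = φ(13^2) = 13·(13−1) = 156 = 2^2 · 3 · 13.
Divisors of 156: 1, 2, 3, 4, 6, 12, 13, 26, 39, 52, 78, 156.
Check 149^d mod 169 for each divisor in increasing order:
149^1 ≡ 149
149^2 ≡ 62
149^3 ≡ 112
149^4 ≡ 126
149^6 ≡ 38
149^12 ≡ 92
149^13 ≡ 19
149^26 ≡ 23
149^39 ≡ 99
149^52 ≡ 22
149^78 ≡ 168
149^156 ≡ 1
Hence ord(149) = 156.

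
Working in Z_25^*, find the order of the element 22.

By Lagrange's theorem, ord_25(22) divides φ(25) = φ(5^2) = 5·(5−1) = 20 = 2^2 · 5.
Divisors of 20: 1, 2, 4, 5, 10, 20.
Test each divisor d:
22^1 ≡ 22 (mod 25)
22^2 ≡ 9 (mod 25)
22^4 ≡ 6 (mod 25)
22^5 ≡ 7 (mod 25)
22^10 ≡ 24 (mod 25)
22^20 ≡ 1 (mod 25) ✓
Hence ord(22) = 20.

20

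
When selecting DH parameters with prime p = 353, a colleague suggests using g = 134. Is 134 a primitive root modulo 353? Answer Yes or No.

φ(353) = 353 − 1 = 352 = 2^5 · 11.
134 is a primitive root mod 353 iff 134^(φ(353)/q) ≢ 1 for every prime q | φ(353), i.e. q ∈ {2, 11}.
134^176 ≡ 352 (mod 353)  [q = 2: ≢ 1 ✓]
134^32 ≡ 58 (mod 353)  [q = 11: ≢ 1 ✓]
Every test exponent gives a nontrivial residue, hence 134 generates the full group.

Yes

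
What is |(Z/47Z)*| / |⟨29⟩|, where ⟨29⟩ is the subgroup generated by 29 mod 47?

1

Since 29 ∈ (Z/47Z)^×, its order divides φ(47) = 47 − 1 = 46 = 2 · 23.
Divisors of 46: 1, 2, 23, 46.
Evaluate successive powers at the divisors of 46:
29^1 ≡ 29 (mod 47)
29^2 ≡ 42 (mod 47)
29^23 ≡ 46 (mod 47)
29^46 ≡ 1 (mod 47) ✓
So ord_47(29) = 46, hence |⟨29⟩| = 46.
Index = |(Z/47Z)^×| / |⟨29⟩| = 46 / 46 = 1.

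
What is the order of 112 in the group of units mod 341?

30

The order of 112 must divide φ(341) = φ(11·31) = (11−1)·(31−1) = 10·30 = 300 = 2^2 · 3 · 5^2.
Divisors of 300: 1, 2, 3, 4, 5, 6, 10, 12, 15, 20, 25, 30, 50, 60, 75, 100, 150, 300.
Test each divisor d:
112^1 ≡ 112
112^2 ≡ 268
112^3 ≡ 8
112^4 ≡ 214
112^5 ≡ 98
112^6 ≡ 64
112^10 ≡ 56
112^12 ≡ 4
112^15 ≡ 32
112^20 ≡ 67
112^25 ≡ 87
112^30 ≡ 1
Therefore the multiplicative order of 112 modulo 341 is 30.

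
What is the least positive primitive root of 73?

5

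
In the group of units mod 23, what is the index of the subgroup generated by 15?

1

The order of 15 must divide φ(23) = 23 − 1 = 22 = 2 · 11.
Divisors of 22: 1, 2, 11, 22.
Test each divisor d:
15^1 ≡ 15 (mod 23)
15^2 ≡ 18 (mod 23)
15^11 ≡ 22 (mod 23)
15^22 ≡ 1 (mod 23) ✓
So ord_23(15) = 22, hence |⟨15⟩| = 22.
Index = |(Z/23Z)^×| / |⟨15⟩| = 22 / 22 = 1.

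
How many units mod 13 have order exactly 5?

0

φ(13) = 13 − 1 = 12 = 2^2 · 3.
Since (Z/13Z)^× is cyclic of order 12, the number of elements of order d is φ(d) when d | 12 and 0 otherwise.
5 does not divide 12, so no element of (Z/13Z)^× has order 5.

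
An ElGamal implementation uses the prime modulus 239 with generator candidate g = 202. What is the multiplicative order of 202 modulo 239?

119

ord(202) | φ(239) = 239 − 1 = 238 = 2 · 7 · 17.
Divisors of 238: 1, 2, 7, 14, 17, 34, 119, 238.
Test each divisor d:
202^1 ≡ 202
202^2 ≡ 174
202^7 ≡ 40
202^14 ≡ 166
202^17 ≡ 100
202^34 ≡ 201
202^119 ≡ 1
Hence ord(202) = 119.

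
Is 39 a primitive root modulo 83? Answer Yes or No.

Yes

φ(83) = 83 − 1 = 82 = 2 · 41.
39 is a primitive root mod 83 iff 39^(φ(83)/q) ≢ 1 for every prime q | φ(83), i.e. q ∈ {2, 41}.
39^41 ≡ 82 (mod 83)  [q = 2: ≢ 1 ✓]
39^2 ≡ 27 (mod 83)  [q = 41: ≢ 1 ✓]
Every test exponent gives a nontrivial residue, hence 39 generates the full group.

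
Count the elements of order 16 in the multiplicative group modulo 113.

φ(113) = 113 − 1 = 112 = 2^4 · 7.
In a cyclic group of order 112, there are φ(d) elements of order d for each divisor d of 112, and zero for non-divisors.
16 = 2^4 divides 112, and φ(16) = 8.

8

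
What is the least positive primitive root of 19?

2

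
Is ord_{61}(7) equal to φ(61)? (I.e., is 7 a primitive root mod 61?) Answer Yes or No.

Yes

φ(61) = 61 − 1 = 60 = 2^2 · 3 · 5.
7 is a primitive root mod 61 iff 7^(φ(61)/q) ≢ 1 for every prime q | φ(61), i.e. q ∈ {2, 3, 5}.
7^30 ≡ 60 (mod 61)  [q = 2: ≢ 1 ✓]
7^20 ≡ 47 (mod 61)  [q = 3: ≢ 1 ✓]
7^12 ≡ 34 (mod 61)  [q = 5: ≢ 1 ✓]
Every test exponent gives a nontrivial residue, hence 7 generates the full group.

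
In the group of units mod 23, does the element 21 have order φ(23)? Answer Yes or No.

Yes

φ(23) = 23 − 1 = 22 = 2 · 11.
An element g generates (Z/23Z)^× iff g^(22/q) ≢ 1 (mod 23) for each prime q ∈ {2, 11}.
21^11 ≡ 22 (mod 23)  [q = 2: ≢ 1 ✓]
21^2 ≡ 4 (mod 23)  [q = 11: ≢ 1 ✓]
Every test exponent gives a nontrivial residue, hence 21 generates the full group.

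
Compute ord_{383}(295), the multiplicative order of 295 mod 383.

Since 295 ∈ (Z/383Z)^×, its order divides φ(383) = 383 − 1 = 382 = 2 · 191.
Divisors of 382: 1, 2, 191, 382.
Evaluate successive powers at the divisors of 382:
295^1 ≡ 295 (mod 383)
295^2 ≡ 84 (mod 383)
295^191 ≡ 1 (mod 383) ✓
The smallest such exponent is 191, so the order of 295 is 191.

191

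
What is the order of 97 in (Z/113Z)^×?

The order of 97 must divide φ(113) = 113 − 1 = 112 = 2^4 · 7.
Divisors of 112: 1, 2, 4, 7, 8, 14, 16, 28, 56, 112.
Evaluate successive powers at the divisors of 112:
97^1 ≡ 97 (mod 113)
97^2 ≡ 30 (mod 113)
97^4 ≡ 109 (mod 113)
97^7 ≡ 112 (mod 113)
97^8 ≡ 16 (mod 113)
97^14 ≡ 1 (mod 113) ✓
So ord_113(97) = 14.

14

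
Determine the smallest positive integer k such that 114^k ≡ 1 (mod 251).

125

ord(114) | φ(251) = 251 − 1 = 250 = 2 · 5^3.
Divisors of 250: 1, 2, 5, 10, 25, 50, 125, 250.
Check 114^d mod 251 for each divisor in increasing order:
114^1 ≡ 114
114^2 ≡ 195
114^5 ≡ 80
114^10 ≡ 125
114^25 ≡ 20
114^50 ≡ 149
114^125 ≡ 1
Hence ord(114) = 125.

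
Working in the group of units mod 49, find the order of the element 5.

42

The order of 5 must divide φ(49) = φ(7^2) = 7·(7−1) = 42 = 2 · 3 · 7.
Divisors of 42: 1, 2, 3, 6, 7, 14, 21, 42.
Compute 5^d (mod 49) for the divisors d until we hit 1:
5^1 ≡ 5 (mod 49)
5^2 ≡ 25 (mod 49)
5^3 ≡ 27 (mod 49)
5^6 ≡ 43 (mod 49)
5^7 ≡ 19 (mod 49)
5^14 ≡ 18 (mod 49)
5^21 ≡ 48 (mod 49)
5^42 ≡ 1 (mod 49) ✓
The smallest such exponent is 42, so the order of 5 is 42.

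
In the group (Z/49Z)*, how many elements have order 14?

6

φ(49) = φ(7^2) = 7·(7−1) = 42 = 2 · 3 · 7.
Since (Z/49Z)^× is cyclic of order 42, the number of elements of order d is φ(d) when d | 42 and 0 otherwise.
14 = 2 · 7 divides 42, and φ(14) = 6.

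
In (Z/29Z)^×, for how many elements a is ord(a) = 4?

2

φ(29) = 29 − 1 = 28 = 2^2 · 7.
(Z/29Z)^× is cyclic (|G| = 28); a cyclic group of order m has exactly φ(d) elements of each order d | m, and none otherwise.
4 = 2^2 divides 28, and φ(4) = 2.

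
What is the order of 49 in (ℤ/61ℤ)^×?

30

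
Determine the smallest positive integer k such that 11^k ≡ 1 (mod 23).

22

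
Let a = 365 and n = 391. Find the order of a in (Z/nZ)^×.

By Lagrange's theorem, ord_391(365) divides φ(391) = φ(17·23) = (17−1)·(23−1) = 16·22 = 352 = 2^5 · 11.
Divisors of 352: 1, 2, 4, 8, 11, 16, 22, 32, 44, 88, 176, 352.
Test each divisor d:
365^1 ≡ 365
365^2 ≡ 285
365^4 ≡ 288
365^8 ≡ 52
365^11 ≡ 206
365^16 ≡ 358
365^22 ≡ 208
365^32 ≡ 307
365^44 ≡ 254
365^88 ≡ 1
Therefore the multiplicative order of 365 modulo 391 is 88.

88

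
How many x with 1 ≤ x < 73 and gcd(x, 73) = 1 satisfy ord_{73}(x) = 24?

φ(73) = 73 − 1 = 72 = 2^3 · 3^2.
Since (Z/73Z)^× is cyclic of order 72, the number of elements of order d is φ(d) when d | 72 and 0 otherwise.
24 = 2^3 · 3 divides 72, and φ(24) = 8.

8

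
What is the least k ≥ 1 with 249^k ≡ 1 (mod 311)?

155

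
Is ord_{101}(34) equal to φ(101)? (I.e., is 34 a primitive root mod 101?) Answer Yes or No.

Yes

φ(101) = 101 − 1 = 100 = 2^2 · 5^2.
An element g generates (Z/101Z)^× iff g^(100/q) ≢ 1 (mod 101) for each prime q ∈ {2, 5}.
34^50 ≡ 100 (mod 101)  [q = 2: ≢ 1 ✓]
34^20 ≡ 95 (mod 101)  [q = 5: ≢ 1 ✓]
None equal 1, so ord_101(34) = 100: 34 is a primitive root.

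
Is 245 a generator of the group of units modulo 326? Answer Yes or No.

φ(326) = φ(2)·φ(163) = 1·162 = 162 = 2 · 3^4.
An element g generates (Z/326Z)^× iff g^(162/q) ≢ 1 (mod 326) for each prime q ∈ {2, 3}.
245^81 ≡ 325 (mod 326)  [q = 2: ≢ 1 ✓]
245^54 ≡ 221 (mod 326)  [q = 3: ≢ 1 ✓]
None equal 1, so ord_326(245) = 162: 245 is a primitive root.

Yes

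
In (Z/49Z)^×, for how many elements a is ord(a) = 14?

φ(49) = φ(7^2) = 7·(7−1) = 42 = 2 · 3 · 7.
Since (Z/49Z)^× is cyclic of order 42, the number of elements of order d is φ(d) when d | 42 and 0 otherwise.
14 = 2 · 7 divides 42, and φ(14) = 6.

6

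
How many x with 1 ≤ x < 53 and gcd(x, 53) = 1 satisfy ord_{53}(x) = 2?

1

φ(53) = 53 − 1 = 52 = 2^2 · 13.
In a cyclic group of order 52, there are φ(d) elements of order d for each divisor d of 52, and zero for non-divisors.
2 | 52, and φ(2) = 2 − 1 = 1.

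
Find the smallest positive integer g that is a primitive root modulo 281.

3

φ(281) = 281 − 1 = 280 = 2^3 · 5 · 7.
g is a primitive root iff g^(280/q) ≢ 1 (mod 281) for each prime q ∈ {2, 5, 7}.
g = 2: 2^140 ≡ 1 — hits 1, so not a primitive root.
g = 3: 3^140 ≡ 280; 3^56 ≡ 86; 3^40 ≡ 249 — none is 1, so 3 is a primitive root.
The smallest primitive root modulo 281 is 3.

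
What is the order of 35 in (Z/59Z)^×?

Since 35 ∈ (Z/59Z)^×, its order divides φ(59) = 59 − 1 = 58 = 2 · 29.
Divisors of 58: 1, 2, 29, 58.
Check 35^d mod 59 for each divisor in increasing order:
35^1 ≡ 35 (mod 59)
35^2 ≡ 45 (mod 59)
35^29 ≡ 1 (mod 59) ✓
So ord_59(35) = 29.

29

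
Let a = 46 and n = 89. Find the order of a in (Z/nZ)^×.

88

Since 46 ∈ (Z/89Z)^×, its order divides φ(89) = 89 − 1 = 88 = 2^3 · 11.
Divisors of 88: 1, 2, 4, 8, 11, 22, 44, 88.
Compute 46^d (mod 89) for the divisors d until we hit 1:
46^1 ≡ 46 (mod 89)
46^2 ≡ 69 (mod 89)
46^4 ≡ 44 (mod 89)
46^8 ≡ 67 (mod 89)
46^11 ≡ 37 (mod 89)
46^22 ≡ 34 (mod 89)
46^44 ≡ 88 (mod 89)
46^88 ≡ 1 (mod 89) ✓
Hence ord(46) = 88.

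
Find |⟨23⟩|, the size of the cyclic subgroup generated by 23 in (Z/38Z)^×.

9

The order of 23 must divide φ(38) = φ(2)·φ(19) = 1·18 = 18 = 2 · 3^2.
Divisors of 18: 1, 2, 3, 6, 9, 18.
Compute 23^d (mod 38) for the divisors d until we hit 1:
23^1 ≡ 23
23^2 ≡ 35
23^3 ≡ 7
23^6 ≡ 11
23^9 ≡ 1
Therefore the multiplicative order of 23 modulo 38 is 9.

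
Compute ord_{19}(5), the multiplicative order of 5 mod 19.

Since 5 ∈ (Z/19Z)^×, its order divides φ(19) = 19 − 1 = 18 = 2 · 3^2.
Divisors of 18: 1, 2, 3, 6, 9, 18.
Check 5^d mod 19 for each divisor in increasing order:
5^1 ≡ 5 (mod 19)
5^2 ≡ 6 (mod 19)
5^3 ≡ 11 (mod 19)
5^6 ≡ 7 (mod 19)
5^9 ≡ 1 (mod 19) ✓
Therefore the multiplicative order of 5 modulo 19 is 9.

9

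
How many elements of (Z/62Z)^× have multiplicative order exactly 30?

φ(62) = φ(2)·φ(31) = 1·30 = 30 = 2 · 3 · 5.
(Z/62Z)^× is cyclic (|G| = 30); a cyclic group of order m has exactly φ(d) elements of each order d | m, and none otherwise.
30 = 2 · 3 · 5 divides 30, and φ(30) = 8.

8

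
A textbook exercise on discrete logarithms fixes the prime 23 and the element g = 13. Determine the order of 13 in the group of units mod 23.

The order of 13 must divide φ(23) = 23 − 1 = 22 = 2 · 11.
Divisors of 22: 1, 2, 11, 22.
Compute 13^d (mod 23) for the divisors d until we hit 1:
13^1 ≡ 13
13^2 ≡ 8
13^11 ≡ 1
So ord_23(13) = 11.

11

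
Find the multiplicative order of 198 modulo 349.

ord(198) | φ(349) = 349 − 1 = 348 = 2^2 · 3 · 29.
Divisors of 348: 1, 2, 3, 4, 6, 12, 29, 58, 87, 116, 174, 348.
Evaluate successive powers at the divisors of 348:
198^1 ≡ 198 (mod 349)
198^2 ≡ 116 (mod 349)
198^3 ≡ 283 (mod 349)
198^4 ≡ 194 (mod 349)
198^6 ≡ 168 (mod 349)
198^12 ≡ 304 (mod 349)
198^29 ≡ 227 (mod 349)
198^58 ≡ 226 (mod 349)
198^87 ≡ 348 (mod 349)
198^116 ≡ 122 (mod 349)
198^174 ≡ 1 (mod 349) ✓
So ord_349(198) = 174.

174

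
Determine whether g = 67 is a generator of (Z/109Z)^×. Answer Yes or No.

Yes

φ(109) = 109 − 1 = 108 = 2^2 · 3^3.
An element g generates (Z/109Z)^× iff g^(108/q) ≢ 1 (mod 109) for each prime q ∈ {2, 3}.
67^54 ≡ 108 (mod 109)  [q = 2: ≢ 1 ✓]
67^36 ≡ 45 (mod 109)  [q = 3: ≢ 1 ✓]
Every test exponent gives a nontrivial residue, hence 67 generates the full group.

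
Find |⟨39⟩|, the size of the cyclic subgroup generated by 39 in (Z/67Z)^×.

33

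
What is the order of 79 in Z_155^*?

30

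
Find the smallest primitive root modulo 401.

3

φ(401) = 401 − 1 = 400 = 2^4 · 5^2.
g is a primitive root iff g^(400/q) ≢ 1 (mod 401) for each prime q ∈ {2, 5}.
g = 2: 2^200 ≡ 1 — hits 1, so not a primitive root.
g = 3: 3^200 ≡ 400; 3^80 ≡ 72 — none is 1, so 3 is a primitive root.
Hence the least primitive root of 401 is 3.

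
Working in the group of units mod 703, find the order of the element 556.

9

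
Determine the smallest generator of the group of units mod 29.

2

φ(29) = 29 − 1 = 28 = 2^2 · 7.
Test candidates g = 2, 3, … against the prime factors q ∈ {2, 7} of φ(29): g is a generator iff g^(28/q) ≢ 1 for every such q.
g = 2: 2^14 ≡ 28; 2^4 ≡ 16 — none is 1, so 2 is a primitive root.
Hence the least primitive root of 29 is 2.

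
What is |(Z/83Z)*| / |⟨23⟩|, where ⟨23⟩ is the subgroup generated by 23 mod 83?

2

ord(23) | φ(83) = 83 − 1 = 82 = 2 · 41.
Divisors of 82: 1, 2, 41, 82.
Evaluate successive powers at the divisors of 82:
23^1 ≡ 23
23^2 ≡ 31
23^41 ≡ 1
The order of 23 is 41, so the subgroup it generates has 41 elements.
[(Z/83Z)^× : ⟨23⟩] = 82/41 = 2.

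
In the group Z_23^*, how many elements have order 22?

10

φ(23) = 23 − 1 = 22 = 2 · 11.
Since (Z/23Z)^× is cyclic of order 22, the number of elements of order d is φ(d) when d | 22 and 0 otherwise.
22 = 2 · 11 divides 22, and φ(22) = 10.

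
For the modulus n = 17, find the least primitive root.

φ(17) = 17 − 1 = 16 = 2^4.
Test candidates g = 2, 3, … against the prime factors q ∈ {2} of φ(17): g is a generator iff g^(16/q) ≢ 1 for every such q.
g = 2: 2^8 ≡ 1 — hits 1, so not a primitive root.
g = 3: 3^8 ≡ 16 — none is 1, so 3 is a primitive root.
The smallest primitive root modulo 17 is 3.

3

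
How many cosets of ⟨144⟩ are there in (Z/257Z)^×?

2

The order of 144 must divide φ(257) = 257 − 1 = 256 = 2^8.
Divisors of 256: 1, 2, 4, 8, 16, 32, 64, 128, 256.
Compute 144^d (mod 257) for the divisors d until we hit 1:
144^1 ≡ 144
144^2 ≡ 176
144^4 ≡ 136
144^8 ≡ 249
144^16 ≡ 64
144^32 ≡ 241
144^64 ≡ 256
144^128 ≡ 1
The order of 144 is 128, so the subgroup it generates has 128 elements.
Index = |(Z/257Z)^×| / |⟨144⟩| = 256 / 128 = 2.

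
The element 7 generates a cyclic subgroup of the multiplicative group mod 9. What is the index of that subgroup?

The order of 7 must divide φ(9) = φ(3^2) = 3·(3−1) = 6 = 2 · 3.
Divisors of 6: 1, 2, 3, 6.
Check 7^d mod 9 for each divisor in increasing order:
7^1 ≡ 7 (mod 9)
7^2 ≡ 4 (mod 9)
7^3 ≡ 1 (mod 9) ✓
Thus |⟨7⟩| = ord(7) = 3.
Index = |(Z/9Z)^×| / |⟨7⟩| = 6 / 3 = 2.

2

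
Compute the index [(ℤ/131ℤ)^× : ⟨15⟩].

2

By Lagrange's theorem, ord_131(15) divides φ(131) = 131 − 1 = 130 = 2 · 5 · 13.
Divisors of 130: 1, 2, 5, 10, 13, 26, 65, 130.
Evaluate successive powers at the divisors of 130:
15^1 ≡ 15 (mod 131)
15^2 ≡ 94 (mod 131)
15^5 ≡ 99 (mod 131)
15^10 ≡ 107 (mod 131)
15^13 ≡ 89 (mod 131)
15^26 ≡ 61 (mod 131)
15^65 ≡ 1 (mod 131) ✓
So ord_131(15) = 65, hence |⟨15⟩| = 65.
The index is φ(131) / ord(15) = 130 / 65 = 2.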